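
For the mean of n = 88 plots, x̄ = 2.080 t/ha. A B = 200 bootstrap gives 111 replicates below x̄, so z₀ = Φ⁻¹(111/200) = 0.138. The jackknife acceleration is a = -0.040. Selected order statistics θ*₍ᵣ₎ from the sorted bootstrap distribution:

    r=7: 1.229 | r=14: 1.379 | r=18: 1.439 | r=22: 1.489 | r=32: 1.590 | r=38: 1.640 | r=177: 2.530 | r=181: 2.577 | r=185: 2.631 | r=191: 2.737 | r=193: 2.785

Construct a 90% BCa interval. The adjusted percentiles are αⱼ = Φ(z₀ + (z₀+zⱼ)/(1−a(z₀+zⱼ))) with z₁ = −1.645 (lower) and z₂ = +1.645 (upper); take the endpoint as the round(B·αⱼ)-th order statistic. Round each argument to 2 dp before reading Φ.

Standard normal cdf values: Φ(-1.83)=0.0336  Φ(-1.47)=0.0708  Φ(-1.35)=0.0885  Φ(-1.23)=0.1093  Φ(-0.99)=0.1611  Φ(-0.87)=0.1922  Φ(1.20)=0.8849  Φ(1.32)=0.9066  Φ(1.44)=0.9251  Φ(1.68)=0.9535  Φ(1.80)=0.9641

Lower: z₀ + z₁ = 0.138 + (-1.645) = -1.507; 1 − a(z₀+z₁) = 1 − (-0.040)(-1.507) = 0.9397; argument = 0.138 + (-1.507)/0.9397 = -1.4657 → -1.47.
α₁ = Φ(-1.47) = 0.0708; rank = round(200 × 0.0708) = 14; θ*₍14₎ = 1.379.
Upper: z₀ + z₂ = 1.783; 1 − a(z₀+z₂) = 1.0713; argument = 1.8023 → 1.80; α₂ = 0.9641; rank = 193; θ*₍193₎ = 2.785.

(1.379, 2.785)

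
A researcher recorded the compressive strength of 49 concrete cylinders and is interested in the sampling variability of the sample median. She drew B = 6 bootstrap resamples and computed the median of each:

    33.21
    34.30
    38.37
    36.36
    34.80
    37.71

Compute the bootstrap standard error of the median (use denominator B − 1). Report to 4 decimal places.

Bootstrap SE is the standard deviation of the 6 replicate medians.
Mean of replicates: (33.21 + 34.30 + 38.37 + 36.36 + 34.80 + 37.71) / 6 = 214.75000 / 6 = 35.79167
Sum of squared deviations: (−2.58167)² + (−1.49167)² + (+2.57833)² + (+0.56833)² + (−0.99167)² + (+1.91833)² = 20.52428
Variance = 20.52428 / 5 = 4.10486
SE* = √4.10486

SE* = 2.0260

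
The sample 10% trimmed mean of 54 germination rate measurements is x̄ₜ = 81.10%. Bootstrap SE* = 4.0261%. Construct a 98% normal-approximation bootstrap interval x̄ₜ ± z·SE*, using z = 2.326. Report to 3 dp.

Margin = 2.326 × 4.0261 = 9.3647
Interval: 81.10 ± 9.3647

(71.735, 90.465)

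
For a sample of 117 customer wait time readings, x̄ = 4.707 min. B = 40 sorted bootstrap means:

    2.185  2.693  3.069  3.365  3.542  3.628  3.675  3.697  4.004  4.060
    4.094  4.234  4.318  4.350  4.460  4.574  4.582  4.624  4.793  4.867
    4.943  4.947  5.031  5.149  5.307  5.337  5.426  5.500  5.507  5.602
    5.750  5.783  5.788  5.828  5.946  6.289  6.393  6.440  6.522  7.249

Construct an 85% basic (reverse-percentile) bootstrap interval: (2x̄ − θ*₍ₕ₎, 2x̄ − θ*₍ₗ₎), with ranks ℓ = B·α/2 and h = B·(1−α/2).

(3.021, 6.345)

Percentile endpoints at ranks 3 and 37: θ*₍3₎ = 3.069, θ*₍37₎ = 6.393.
Basic interval reflects these around x̄:
  lower = 2 × 4.707 − 6.393 = 3.021
  upper = 2 × 4.707 − 3.069 = 6.345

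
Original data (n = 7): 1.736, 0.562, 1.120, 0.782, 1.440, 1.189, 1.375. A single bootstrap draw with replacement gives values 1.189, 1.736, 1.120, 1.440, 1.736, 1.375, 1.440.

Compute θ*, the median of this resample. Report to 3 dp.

Sorted: 1.120, 1.189, 1.375, 1.440, 1.440, 1.736, 1.736
Median = middle value = 1.440

θ* = 1.440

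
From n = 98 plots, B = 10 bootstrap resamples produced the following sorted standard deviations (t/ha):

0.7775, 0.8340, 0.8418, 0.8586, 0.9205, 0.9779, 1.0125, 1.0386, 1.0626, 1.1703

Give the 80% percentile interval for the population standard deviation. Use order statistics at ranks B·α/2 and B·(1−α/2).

(0.7775, 1.0626)

α = 0.20; lower rank = 10 × 0.100 = 1; upper rank = 10 × 0.900 = 9.
The 1st smallest replicate is 0.7775; the 9th is 1.0626.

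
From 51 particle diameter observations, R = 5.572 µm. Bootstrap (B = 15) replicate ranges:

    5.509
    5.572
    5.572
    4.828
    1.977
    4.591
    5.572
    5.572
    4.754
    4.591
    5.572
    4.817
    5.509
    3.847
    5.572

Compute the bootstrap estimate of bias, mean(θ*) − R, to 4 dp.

bias = −0.6483

mean(θ*) = (5.509 + 5.572 + 5.572 + 4.828 + 1.977 + 4.591 + 5.572 + 5.572 + 4.754 + 4.591 + 5.572 + 4.817 + 5.509 + 3.847 + 5.572) / 15 = 4.92367
bias = 4.92367 − 5.572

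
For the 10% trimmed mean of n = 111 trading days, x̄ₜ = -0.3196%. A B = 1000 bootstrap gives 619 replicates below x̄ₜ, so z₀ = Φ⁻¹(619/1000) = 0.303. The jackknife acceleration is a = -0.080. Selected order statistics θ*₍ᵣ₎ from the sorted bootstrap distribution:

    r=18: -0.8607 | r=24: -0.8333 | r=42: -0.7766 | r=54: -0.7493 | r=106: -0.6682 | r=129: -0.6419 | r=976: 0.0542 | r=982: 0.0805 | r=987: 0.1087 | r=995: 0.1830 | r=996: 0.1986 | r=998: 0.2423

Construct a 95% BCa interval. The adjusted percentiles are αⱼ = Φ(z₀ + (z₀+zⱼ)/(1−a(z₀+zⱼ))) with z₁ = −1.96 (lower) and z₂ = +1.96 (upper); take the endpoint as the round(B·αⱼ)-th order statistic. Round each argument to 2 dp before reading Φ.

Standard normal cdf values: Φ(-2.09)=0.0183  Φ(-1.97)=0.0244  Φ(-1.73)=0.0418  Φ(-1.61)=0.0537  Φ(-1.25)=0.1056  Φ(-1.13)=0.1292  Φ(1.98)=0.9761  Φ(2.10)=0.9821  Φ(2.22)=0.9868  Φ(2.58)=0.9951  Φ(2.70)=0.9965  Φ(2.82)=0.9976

Lower: z₀ + z₁ = 0.303 + (-1.960) = -1.657; 1 − a(z₀+z₁) = 1 − (-0.080)(-1.657) = 0.8674; argument = 0.303 + (-1.657)/0.8674 = -1.6072 → -1.61.
α₁ = Φ(-1.61) = 0.0537; rank = round(1000 × 0.0537) = 54; θ*₍54₎ = -0.7493.
Upper: z₀ + z₂ = 2.263; 1 − a(z₀+z₂) = 1.1810; argument = 2.2191 → 2.22; α₂ = 0.9868; rank = 987; θ*₍987₎ = 0.1087.

(-0.7493, 0.1087)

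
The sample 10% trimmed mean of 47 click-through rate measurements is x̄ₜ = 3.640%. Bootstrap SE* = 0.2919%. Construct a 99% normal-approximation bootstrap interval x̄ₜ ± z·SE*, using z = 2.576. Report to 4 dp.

Margin = 2.576 × 0.2919 = 0.75193
Interval: 3.640 ± 0.75193

(2.8881, 4.3919)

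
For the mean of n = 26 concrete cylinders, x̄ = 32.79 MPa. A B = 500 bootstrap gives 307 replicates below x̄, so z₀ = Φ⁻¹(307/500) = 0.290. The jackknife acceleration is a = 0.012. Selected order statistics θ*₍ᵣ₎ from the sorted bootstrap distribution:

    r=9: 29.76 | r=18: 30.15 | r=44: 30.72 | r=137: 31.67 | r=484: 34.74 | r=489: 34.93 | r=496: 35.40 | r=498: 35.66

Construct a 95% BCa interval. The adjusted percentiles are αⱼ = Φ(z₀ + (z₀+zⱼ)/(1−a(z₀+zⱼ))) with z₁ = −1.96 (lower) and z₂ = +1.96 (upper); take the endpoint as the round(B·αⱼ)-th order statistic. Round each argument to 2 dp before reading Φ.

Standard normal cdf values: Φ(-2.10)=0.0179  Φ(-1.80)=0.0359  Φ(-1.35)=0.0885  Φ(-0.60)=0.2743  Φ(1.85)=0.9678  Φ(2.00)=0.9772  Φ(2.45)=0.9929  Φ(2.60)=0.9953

Lower: z₀ + z₁ = 0.290 + (-1.960) = -1.670; 1 − a(z₀+z₁) = 1 − (0.012)(-1.670) = 1.0200; argument = 0.290 + (-1.670)/1.0200 = -1.3472 → -1.35.
α₁ = Φ(-1.35) = 0.0885; rank = round(500 × 0.0885) = 44; θ*₍44₎ = 30.72.
Upper: z₀ + z₂ = 2.250; 1 − a(z₀+z₂) = 0.9730; argument = 2.6024 → 2.60; α₂ = 0.9953; rank = 498; θ*₍498₎ = 35.66.

(30.72, 35.66)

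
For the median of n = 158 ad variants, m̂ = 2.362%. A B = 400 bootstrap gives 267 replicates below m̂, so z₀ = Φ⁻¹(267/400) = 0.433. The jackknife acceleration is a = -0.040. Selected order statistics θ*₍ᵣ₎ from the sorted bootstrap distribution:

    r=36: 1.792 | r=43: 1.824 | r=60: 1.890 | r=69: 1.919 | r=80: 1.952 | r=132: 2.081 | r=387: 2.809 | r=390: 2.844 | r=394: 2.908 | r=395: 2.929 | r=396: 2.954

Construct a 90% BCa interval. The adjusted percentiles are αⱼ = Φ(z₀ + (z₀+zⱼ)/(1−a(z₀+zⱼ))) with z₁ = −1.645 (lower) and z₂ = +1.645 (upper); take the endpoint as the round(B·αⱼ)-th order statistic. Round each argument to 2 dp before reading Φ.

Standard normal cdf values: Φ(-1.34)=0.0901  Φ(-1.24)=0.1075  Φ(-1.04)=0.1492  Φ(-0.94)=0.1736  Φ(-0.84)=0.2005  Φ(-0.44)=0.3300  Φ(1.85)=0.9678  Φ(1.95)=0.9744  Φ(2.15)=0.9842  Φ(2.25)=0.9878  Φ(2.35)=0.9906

Lower: z₀ + z₁ = 0.433 + (-1.645) = -1.212; 1 − a(z₀+z₁) = 1 − (-0.040)(-1.212) = 0.9515; argument = 0.433 + (-1.212)/0.9515 = -0.8408 → -0.84.
α₁ = Φ(-0.84) = 0.2005; rank = round(400 × 0.2005) = 80; θ*₍80₎ = 1.952.
Upper: z₀ + z₂ = 2.078; 1 − a(z₀+z₂) = 1.0831; argument = 2.3515 → 2.35; α₂ = 0.9906; rank = 396; θ*₍396₎ = 2.954.

(1.952, 2.954)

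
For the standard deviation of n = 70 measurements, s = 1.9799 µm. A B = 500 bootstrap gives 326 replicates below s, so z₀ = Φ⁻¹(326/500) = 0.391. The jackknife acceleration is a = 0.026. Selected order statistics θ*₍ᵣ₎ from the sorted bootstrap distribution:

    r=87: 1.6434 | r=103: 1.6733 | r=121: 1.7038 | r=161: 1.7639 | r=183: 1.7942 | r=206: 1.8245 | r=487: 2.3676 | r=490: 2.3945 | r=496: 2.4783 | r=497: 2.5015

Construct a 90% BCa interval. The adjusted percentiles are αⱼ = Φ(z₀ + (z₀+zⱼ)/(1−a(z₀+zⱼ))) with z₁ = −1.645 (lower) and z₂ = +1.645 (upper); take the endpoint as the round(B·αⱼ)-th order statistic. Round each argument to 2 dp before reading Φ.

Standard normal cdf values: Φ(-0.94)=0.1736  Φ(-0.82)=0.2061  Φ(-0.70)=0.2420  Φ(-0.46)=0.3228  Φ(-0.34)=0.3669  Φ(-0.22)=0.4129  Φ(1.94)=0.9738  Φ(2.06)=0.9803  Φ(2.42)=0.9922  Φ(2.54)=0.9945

(1.6733, 2.5015)

Lower: z₀ + z₁ = 0.391 + (-1.645) = -1.254; 1 − a(z₀+z₁) = 1 − (0.026)(-1.254) = 1.0326; argument = 0.391 + (-1.254)/1.0326 = -0.8234 → -0.82.
α₁ = Φ(-0.82) = 0.2061; rank = round(500 × 0.2061) = 103; θ*₍103₎ = 1.6733.
Upper: z₀ + z₂ = 2.036; 1 − a(z₀+z₂) = 0.9471; argument = 2.5408 → 2.54; α₂ = 0.9945; rank = 497; θ*₍497₎ = 2.5015.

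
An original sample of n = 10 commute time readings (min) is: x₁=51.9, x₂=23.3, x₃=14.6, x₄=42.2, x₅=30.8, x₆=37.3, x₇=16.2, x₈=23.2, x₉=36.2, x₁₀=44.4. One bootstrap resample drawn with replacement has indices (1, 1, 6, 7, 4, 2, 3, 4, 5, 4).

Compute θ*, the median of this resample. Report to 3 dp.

Resample values: 51.9, 51.9, 37.3, 16.2, 42.2, 23.3, 14.6, 42.2, 30.8, 42.2.
Sorted: 14.6, 16.2, 23.3, 30.8, 37.3, 42.2, 42.2, 42.2, 51.9, 51.9
Median = average of the two middle values = 39.750

θ* = 39.750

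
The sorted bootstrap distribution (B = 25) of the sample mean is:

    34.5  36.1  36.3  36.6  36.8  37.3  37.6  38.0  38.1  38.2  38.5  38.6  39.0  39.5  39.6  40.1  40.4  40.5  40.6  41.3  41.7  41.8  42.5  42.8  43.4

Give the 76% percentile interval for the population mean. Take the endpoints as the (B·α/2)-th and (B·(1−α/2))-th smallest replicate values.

α = 0.24; lower rank = 25 × 0.120 = 3; upper rank = 25 × 0.880 = 22.
The 3rd smallest replicate is 36.3; the 22nd is 41.8.

(36.3, 41.8)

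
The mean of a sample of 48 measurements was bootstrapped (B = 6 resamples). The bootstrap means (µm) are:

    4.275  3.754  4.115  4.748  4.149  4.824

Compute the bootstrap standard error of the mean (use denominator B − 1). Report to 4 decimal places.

SE* = 0.4075

Bootstrap SE is the standard deviation of the 6 replicate means.
Mean of replicates: (4.275 + 3.754 + 4.115 + 4.748 + 4.149 + 4.824) / 6 = 25.86500 / 6 = 4.31083
Sum of squared deviations: (−0.03583)² + (−0.55683)² + (−0.19583)² + (+0.43717)² + (−0.16183)² + (+0.51317)² = 0.83034
Variance = 0.83034 / 5 = 0.16607
SE* = √0.16607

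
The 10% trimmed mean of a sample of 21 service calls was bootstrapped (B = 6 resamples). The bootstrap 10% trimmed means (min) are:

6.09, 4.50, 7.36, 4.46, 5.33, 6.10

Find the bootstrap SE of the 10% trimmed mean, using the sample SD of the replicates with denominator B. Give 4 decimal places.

Bootstrap SE is the standard deviation of the 6 replicate 10% trimmed means.
Mean of replicates: (6.09 + 4.50 + 7.36 + 4.46 + 5.33 + 6.10) / 6 = 33.84000 / 6 = 5.64000
Sum of squared deviations: (+0.45000)² + (−1.14000)² + (+1.72000)² + (−1.18000)² + (−0.31000)² + (+0.46000)² = 6.16060
Variance = 6.16060 / 6 = 1.02677
SE* = √1.02677

SE* = 1.0133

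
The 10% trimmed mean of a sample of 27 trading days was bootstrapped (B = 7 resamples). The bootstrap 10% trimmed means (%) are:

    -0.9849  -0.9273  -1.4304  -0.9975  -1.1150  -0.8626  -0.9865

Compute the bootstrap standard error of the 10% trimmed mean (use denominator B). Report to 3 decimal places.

Bootstrap SE is the standard deviation of the 7 replicate 10% trimmed means.
Mean of replicates: ((-0.9849) + (-0.9273) + (-1.4304) + (-0.9975) + (-1.1150) + (-0.8626) + (-0.9865)) / 7 = -7.30420 / 7 = -1.04346
Sum of squared deviations: (+0.05856)² + (+0.11616)² + (−0.38694)² + (+0.04596)² + (−0.07154)² + (+0.18086)² + (+0.05696)² = 0.20983
Variance = 0.20983 / 7 = 0.02998
SE* = √0.02998

SE* = 0.173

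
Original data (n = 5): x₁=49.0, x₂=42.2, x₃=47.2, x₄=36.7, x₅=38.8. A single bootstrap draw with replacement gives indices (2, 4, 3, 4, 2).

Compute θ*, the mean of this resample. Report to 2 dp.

θ* = 41.00

Resample values: 42.2, 36.7, 47.2, 36.7, 42.2.
Mean = (42.2 + 36.7 + 47.2 + 36.7 + 42.2) / 5 = 205.00 / 5 = 41.00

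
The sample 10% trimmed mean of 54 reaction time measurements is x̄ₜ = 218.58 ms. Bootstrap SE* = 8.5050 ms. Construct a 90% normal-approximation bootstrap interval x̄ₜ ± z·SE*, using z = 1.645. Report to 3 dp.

(204.589, 232.571)

Margin = 1.645 × 8.5050 = 13.9907
Interval: 218.58 ± 13.9907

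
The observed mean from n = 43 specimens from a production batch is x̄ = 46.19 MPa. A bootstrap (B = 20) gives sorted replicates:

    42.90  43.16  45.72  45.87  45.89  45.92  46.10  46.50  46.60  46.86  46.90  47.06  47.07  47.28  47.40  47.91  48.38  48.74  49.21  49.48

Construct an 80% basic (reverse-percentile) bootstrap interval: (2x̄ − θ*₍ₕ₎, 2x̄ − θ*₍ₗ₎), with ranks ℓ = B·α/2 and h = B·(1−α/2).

(43.64, 49.22)

Percentile endpoints at ranks 2 and 18: θ*₍2₎ = 43.16, θ*₍18₎ = 48.74.
Basic interval reflects these around x̄:
  lower = 2 × 46.19 − 48.74 = 43.64
  upper = 2 × 46.19 − 43.16 = 49.22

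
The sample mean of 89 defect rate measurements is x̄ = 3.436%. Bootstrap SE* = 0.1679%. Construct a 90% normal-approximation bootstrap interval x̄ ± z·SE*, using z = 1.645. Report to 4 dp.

(3.1598, 3.7122)

Margin = 1.645 × 0.1679 = 0.27620
Interval: 3.436 ± 0.27620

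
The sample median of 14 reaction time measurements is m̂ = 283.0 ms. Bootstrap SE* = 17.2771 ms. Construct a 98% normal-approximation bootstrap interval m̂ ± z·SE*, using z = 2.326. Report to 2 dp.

Margin = 2.326 × 17.2771 = 40.187
Interval: 283.0 ± 40.187

(242.81, 323.19)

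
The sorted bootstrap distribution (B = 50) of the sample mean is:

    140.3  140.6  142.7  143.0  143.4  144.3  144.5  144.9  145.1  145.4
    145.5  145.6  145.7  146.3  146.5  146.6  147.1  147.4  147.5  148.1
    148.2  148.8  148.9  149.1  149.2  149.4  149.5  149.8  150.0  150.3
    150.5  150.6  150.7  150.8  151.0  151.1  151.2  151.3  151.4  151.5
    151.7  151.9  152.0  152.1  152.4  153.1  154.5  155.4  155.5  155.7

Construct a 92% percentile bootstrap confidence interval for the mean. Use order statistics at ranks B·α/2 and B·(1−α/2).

α = 0.08; lower rank = 50 × 0.040 = 2; upper rank = 50 × 0.960 = 48.
The 2nd smallest replicate is 140.6; the 48th is 155.4.

(140.6, 155.4)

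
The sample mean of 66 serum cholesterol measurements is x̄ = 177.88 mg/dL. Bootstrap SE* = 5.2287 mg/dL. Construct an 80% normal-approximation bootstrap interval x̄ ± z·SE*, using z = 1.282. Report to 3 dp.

Margin = 1.282 × 5.2287 = 6.7032
Interval: 177.88 ± 6.7032

(171.177, 184.583)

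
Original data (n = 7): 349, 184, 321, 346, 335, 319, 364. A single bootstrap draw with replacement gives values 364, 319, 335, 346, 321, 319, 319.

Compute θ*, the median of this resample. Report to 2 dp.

Sorted: 319, 319, 319, 321, 335, 346, 364
Median = middle value = 321.00

θ* = 321.00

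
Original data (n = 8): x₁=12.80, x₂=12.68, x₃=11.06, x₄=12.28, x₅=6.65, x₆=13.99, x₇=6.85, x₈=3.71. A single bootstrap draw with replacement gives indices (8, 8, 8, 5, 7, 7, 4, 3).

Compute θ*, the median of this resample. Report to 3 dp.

θ* = 6.750

Resample values: 3.71, 3.71, 3.71, 6.65, 6.85, 6.85, 12.28, 11.06.
Sorted: 3.71, 3.71, 3.71, 6.65, 6.85, 6.85, 11.06, 12.28
Median = average of the two middle values = 6.750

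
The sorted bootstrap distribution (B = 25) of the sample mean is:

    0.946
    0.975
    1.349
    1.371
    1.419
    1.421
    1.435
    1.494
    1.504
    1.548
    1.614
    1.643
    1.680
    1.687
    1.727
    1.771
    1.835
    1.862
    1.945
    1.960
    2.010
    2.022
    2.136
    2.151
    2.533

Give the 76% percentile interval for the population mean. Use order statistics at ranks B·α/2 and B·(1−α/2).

α = 0.24; lower rank = 25 × 0.120 = 3; upper rank = 25 × 0.880 = 22.
The 3rd smallest replicate is 1.349; the 22nd is 2.022.

(1.349, 2.022)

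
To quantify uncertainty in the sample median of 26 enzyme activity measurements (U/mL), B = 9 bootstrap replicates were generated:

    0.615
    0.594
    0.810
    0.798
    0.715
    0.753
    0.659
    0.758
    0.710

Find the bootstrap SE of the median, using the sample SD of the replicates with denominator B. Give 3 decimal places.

SE* = 0.072

Bootstrap SE is the standard deviation of the 9 replicate medians.
Mean of replicates: (0.615 + 0.594 + 0.810 + 0.798 + 0.715 + 0.753 + 0.659 + 0.758 + 0.710) / 9 = 6.4120 / 9 = 0.7124
Sum of squared deviations: (−0.0974)² + (−0.1184)² + (+0.0976)² + (+0.0856)² + (+0.0026)² + (+0.0406)² + (−0.0534)² + (+0.0456)² + (−0.0024)² = 0.0470
Variance = 0.0470 / 9 = 0.0052
SE* = √0.0052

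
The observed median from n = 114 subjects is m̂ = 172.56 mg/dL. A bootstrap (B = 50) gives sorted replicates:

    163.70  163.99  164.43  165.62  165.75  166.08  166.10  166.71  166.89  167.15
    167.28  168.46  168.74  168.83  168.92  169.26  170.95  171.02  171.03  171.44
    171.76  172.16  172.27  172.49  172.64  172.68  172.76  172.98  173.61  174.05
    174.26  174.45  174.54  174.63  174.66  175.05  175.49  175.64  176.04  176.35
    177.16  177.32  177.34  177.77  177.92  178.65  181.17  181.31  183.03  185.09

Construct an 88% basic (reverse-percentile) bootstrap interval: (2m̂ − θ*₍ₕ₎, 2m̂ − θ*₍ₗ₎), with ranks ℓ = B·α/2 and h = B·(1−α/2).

Percentile endpoints at ranks 3 and 47: θ*₍3₎ = 164.43, θ*₍47₎ = 181.17.
Basic interval reflects these around m̂:
  lower = 2 × 172.56 − 181.17 = 163.95
  upper = 2 × 172.56 − 164.43 = 180.69

(163.95, 180.69)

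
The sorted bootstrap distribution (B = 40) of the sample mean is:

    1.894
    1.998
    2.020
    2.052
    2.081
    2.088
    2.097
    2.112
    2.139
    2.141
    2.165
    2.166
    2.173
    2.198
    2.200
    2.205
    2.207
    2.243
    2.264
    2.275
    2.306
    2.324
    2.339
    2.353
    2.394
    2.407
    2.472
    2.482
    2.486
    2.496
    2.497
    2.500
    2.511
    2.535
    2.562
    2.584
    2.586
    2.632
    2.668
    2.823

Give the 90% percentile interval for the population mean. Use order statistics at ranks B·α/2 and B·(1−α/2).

(1.998, 2.632)

α = 0.10; lower rank = 40 × 0.050 = 2; upper rank = 40 × 0.950 = 38.
The 2nd smallest replicate is 1.998; the 38th is 2.632.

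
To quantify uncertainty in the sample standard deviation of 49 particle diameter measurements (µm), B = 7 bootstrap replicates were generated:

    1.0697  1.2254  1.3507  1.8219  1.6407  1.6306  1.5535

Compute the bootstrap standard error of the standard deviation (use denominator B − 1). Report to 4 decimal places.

SE* = 0.2646

Bootstrap SE is the standard deviation of the 7 replicate standard deviations.
Mean of replicates: (1.0697 + 1.2254 + 1.3507 + 1.8219 + 1.6407 + 1.6306 + 1.5535) / 7 = 10.29250 / 7 = 1.47036
Sum of squared deviations: (−0.40066)² + (−0.24496)² + (−0.11966)² + (+0.35154)² + (+0.17034)² + (+0.16024)² + (+0.08314)² = 0.42004
Variance = 0.42004 / 6 = 0.07001
SE* = √0.07001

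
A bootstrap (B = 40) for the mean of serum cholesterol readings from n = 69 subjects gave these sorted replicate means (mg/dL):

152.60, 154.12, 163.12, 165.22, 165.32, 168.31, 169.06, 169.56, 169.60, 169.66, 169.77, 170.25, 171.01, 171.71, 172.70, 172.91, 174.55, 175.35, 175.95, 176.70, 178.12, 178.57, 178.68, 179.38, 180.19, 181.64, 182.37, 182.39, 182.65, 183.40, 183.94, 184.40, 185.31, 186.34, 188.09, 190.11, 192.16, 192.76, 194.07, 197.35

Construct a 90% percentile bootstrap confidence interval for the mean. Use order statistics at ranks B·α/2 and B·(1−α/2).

α = 0.10; lower rank = 40 × 0.050 = 2; upper rank = 40 × 0.950 = 38.
The 2nd smallest replicate is 154.12; the 38th is 192.76.

(154.12, 192.76)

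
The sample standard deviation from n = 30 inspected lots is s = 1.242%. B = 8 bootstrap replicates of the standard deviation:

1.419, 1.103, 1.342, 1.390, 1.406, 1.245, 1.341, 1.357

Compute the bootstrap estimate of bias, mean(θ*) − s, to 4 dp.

mean(θ*) = (1.419 + 1.103 + 1.342 + 1.390 + 1.406 + 1.245 + 1.341 + 1.357) / 8 = 1.32537
bias = 1.32537 − 1.242

bias = +0.0834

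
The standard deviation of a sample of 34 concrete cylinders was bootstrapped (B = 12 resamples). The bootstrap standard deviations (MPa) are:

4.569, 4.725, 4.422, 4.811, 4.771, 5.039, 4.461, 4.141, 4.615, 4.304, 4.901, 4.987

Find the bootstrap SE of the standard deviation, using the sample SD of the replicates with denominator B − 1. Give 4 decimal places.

Bootstrap SE is the standard deviation of the 12 replicate standard deviations.
Mean of replicates: (4.569 + 4.725 + 4.422 + 4.811 + 4.771 + 5.039 + 4.461 + 4.141 + 4.615 + 4.304 + 4.901 + 4.987) / 12 = 55.74600 / 12 = 4.64550
Sum of squared deviations: (−0.07650)² + (+0.07950)² + (−0.22350)² + (+0.16550)² + (+0.12550)² + (+0.39350)² + (−0.18450)² + (−0.50450)² + (−0.03050)² + (−0.34150)² + (+0.25550)² + (+0.34150)² = 0.84812
Variance = 0.84812 / 11 = 0.07710
SE* = √0.07710

SE* = 0.2777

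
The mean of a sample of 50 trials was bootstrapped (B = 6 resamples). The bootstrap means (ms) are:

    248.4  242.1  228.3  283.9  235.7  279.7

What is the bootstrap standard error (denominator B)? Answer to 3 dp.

Bootstrap SE is the standard deviation of the 6 replicate means.
Mean of replicates: (248.4 + 242.1 + 228.3 + 283.9 + 235.7 + 279.7) / 6 = 1518.1000 / 6 = 253.0167
Sum of squared deviations: (−4.6167)² + (−10.9167)² + (−24.7167)² + (+30.8833)² + (−17.3167)² + (+26.6833)² = 2717.0483
Variance = 2717.0483 / 6 = 452.8414
SE* = √452.8414

SE* = 21.280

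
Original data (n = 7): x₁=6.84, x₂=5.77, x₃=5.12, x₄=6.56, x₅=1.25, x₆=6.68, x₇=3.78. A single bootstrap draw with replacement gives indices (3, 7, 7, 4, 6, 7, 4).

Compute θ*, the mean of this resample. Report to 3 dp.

Resample values: 5.12, 3.78, 3.78, 6.56, 6.68, 3.78, 6.56.
Mean = (5.12 + 3.78 + 3.78 + 6.56 + 6.68 + 3.78 + 6.56) / 7 = 36.260 / 7 = 5.180

θ* = 5.180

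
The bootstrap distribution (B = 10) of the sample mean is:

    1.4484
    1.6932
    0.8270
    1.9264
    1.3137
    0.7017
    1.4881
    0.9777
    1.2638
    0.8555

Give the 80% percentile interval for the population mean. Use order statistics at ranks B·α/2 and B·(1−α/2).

Sorted replicates: 0.7017, 0.8270, 0.8555, 0.9777, 1.2638, 1.3137, 1.4484, 1.4881, 1.6932, 1.9264
α = 0.20; lower rank = 10 × 0.100 = 1; upper rank = 10 × 0.900 = 9.
The 1st smallest replicate is 0.7017; the 9th is 1.6932.

(0.7017, 1.6932)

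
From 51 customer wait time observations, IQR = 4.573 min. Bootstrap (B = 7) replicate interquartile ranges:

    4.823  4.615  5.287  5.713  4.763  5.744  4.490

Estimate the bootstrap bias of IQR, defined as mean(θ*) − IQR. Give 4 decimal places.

mean(θ*) = (4.823 + 4.615 + 5.287 + 5.713 + 4.763 + 5.744 + 4.490) / 7 = 5.06214
bias = 5.06214 − 4.573

bias = +0.4891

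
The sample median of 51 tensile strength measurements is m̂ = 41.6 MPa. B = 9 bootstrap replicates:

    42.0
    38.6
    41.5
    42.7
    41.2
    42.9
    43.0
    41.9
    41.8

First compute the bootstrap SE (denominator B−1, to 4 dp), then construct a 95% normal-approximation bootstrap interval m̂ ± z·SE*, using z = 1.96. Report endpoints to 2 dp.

(38.99, 44.21)

Mean of replicates = 41.7333; sum of squared deviations = 14.1600; SE* = √(14.1600/8) = 1.3304
Margin = 1.96 × 1.3304 = 2.608
Interval: 41.6 ± 2.608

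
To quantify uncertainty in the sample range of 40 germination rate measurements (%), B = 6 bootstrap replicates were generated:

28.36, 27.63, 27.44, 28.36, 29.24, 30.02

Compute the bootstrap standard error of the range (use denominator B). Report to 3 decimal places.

SE* = 0.892

Bootstrap SE is the standard deviation of the 6 replicate ranges.
Mean of replicates: (28.36 + 27.63 + 27.44 + 28.36 + 29.24 + 30.02) / 6 = 171.0500 / 6 = 28.5083
Sum of squared deviations: (−0.1483)² + (−0.8783)² + (−1.0683)² + (−0.1483)² + (+0.7317)² + (+1.5117)² = 4.7773
Variance = 4.7773 / 6 = 0.7962
SE* = √0.7962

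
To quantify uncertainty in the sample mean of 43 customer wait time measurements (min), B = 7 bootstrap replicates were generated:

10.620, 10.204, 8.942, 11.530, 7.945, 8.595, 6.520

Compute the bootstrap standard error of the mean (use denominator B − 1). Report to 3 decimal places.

SE* = 1.715

Bootstrap SE is the standard deviation of the 7 replicate means.
Mean of replicates: (10.620 + 10.204 + 8.942 + 11.530 + 7.945 + 8.595 + 6.520) / 7 = 64.3560 / 7 = 9.1937
Sum of squared deviations: (+1.4263)² + (+1.0103)² + (−0.2517)² + (+2.3363)² + (−1.2487)² + (−0.5987)² + (−2.6737)² = 17.6431
Variance = 17.6431 / 6 = 2.9405
SE* = √2.9405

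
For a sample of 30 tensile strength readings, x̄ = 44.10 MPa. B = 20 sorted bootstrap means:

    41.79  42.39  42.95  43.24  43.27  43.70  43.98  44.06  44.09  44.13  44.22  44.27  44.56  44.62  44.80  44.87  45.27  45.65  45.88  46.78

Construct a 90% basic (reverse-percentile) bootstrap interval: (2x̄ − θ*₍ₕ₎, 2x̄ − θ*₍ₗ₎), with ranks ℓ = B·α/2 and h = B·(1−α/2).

(42.32, 46.41)

Percentile endpoints at ranks 1 and 19: θ*₍1₎ = 41.79, θ*₍19₎ = 45.88.
Basic interval reflects these around x̄:
  lower = 2 × 44.10 − 45.88 = 42.32
  upper = 2 × 44.10 − 41.79 = 46.41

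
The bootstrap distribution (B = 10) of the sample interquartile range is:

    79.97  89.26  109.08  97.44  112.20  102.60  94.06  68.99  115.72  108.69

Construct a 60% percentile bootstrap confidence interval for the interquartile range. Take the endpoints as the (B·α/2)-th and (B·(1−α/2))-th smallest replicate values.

(79.97, 109.08)

Sorted replicates: 68.99, 79.97, 89.26, 94.06, 97.44, 102.60, 108.69, 109.08, 112.20, 115.72
α = 0.40; lower rank = 10 × 0.200 = 2; upper rank = 10 × 0.800 = 8.
The 2nd smallest replicate is 79.97; the 8th is 109.08.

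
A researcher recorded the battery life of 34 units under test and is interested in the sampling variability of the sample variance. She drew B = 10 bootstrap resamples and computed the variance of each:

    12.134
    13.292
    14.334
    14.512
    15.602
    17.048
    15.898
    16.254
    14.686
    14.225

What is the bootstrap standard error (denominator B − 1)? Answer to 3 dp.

Bootstrap SE is the standard deviation of the 10 replicate variances.
Mean of replicates: (12.134 + 13.292 + 14.334 + 14.512 + 15.602 + 17.048 + 15.898 + 16.254 + 14.686 + 14.225) / 10 = 147.9850 / 10 = 14.7985
Sum of squared deviations: (−2.6645)² + (−1.5065)² + (−0.4645)² + (−0.2865)² + (+0.8035)² + (+2.2495)² + (+1.0995)² + (+1.4555)² + (−0.1125)² + (−0.5735)² = 19.0417
Variance = 19.0417 / 9 = 2.1157
SE* = √2.1157

SE* = 1.455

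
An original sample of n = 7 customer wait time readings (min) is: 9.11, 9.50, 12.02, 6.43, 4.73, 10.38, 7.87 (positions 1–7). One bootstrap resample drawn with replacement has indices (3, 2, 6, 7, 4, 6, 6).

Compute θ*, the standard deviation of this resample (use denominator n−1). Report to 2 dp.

Resample values: 12.02, 9.50, 10.38, 7.87, 6.43, 10.38, 10.38.
Mean = 9.5657; sum of squared deviations = 20.7252
s² = 20.7252 / 6 = 3.4542
s = √3.4542 = 1.86

θ* = 1.86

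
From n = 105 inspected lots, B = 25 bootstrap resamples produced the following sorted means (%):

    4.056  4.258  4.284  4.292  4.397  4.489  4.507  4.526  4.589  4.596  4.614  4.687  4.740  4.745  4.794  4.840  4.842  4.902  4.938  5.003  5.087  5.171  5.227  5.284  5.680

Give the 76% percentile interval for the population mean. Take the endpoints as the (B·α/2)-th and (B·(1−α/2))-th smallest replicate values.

(4.284, 5.171)

α = 0.24; lower rank = 25 × 0.120 = 3; upper rank = 25 × 0.880 = 22.
The 3rd smallest replicate is 4.284; the 22nd is 5.171.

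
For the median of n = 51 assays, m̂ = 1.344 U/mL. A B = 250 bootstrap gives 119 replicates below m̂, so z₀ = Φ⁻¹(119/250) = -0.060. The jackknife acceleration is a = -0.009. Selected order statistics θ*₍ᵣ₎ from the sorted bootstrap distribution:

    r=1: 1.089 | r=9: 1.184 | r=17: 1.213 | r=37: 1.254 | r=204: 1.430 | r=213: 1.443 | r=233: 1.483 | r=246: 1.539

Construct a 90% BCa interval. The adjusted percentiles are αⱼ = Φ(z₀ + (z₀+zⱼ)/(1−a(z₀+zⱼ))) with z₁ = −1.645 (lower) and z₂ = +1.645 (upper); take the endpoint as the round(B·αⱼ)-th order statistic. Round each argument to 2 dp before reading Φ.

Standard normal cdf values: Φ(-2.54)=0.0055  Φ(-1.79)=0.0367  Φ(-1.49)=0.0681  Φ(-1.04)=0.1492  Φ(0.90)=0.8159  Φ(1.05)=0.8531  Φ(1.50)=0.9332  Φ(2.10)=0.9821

Lower: z₀ + z₁ = -0.060 + (-1.645) = -1.705; 1 − a(z₀+z₁) = 1 − (-0.009)(-1.705) = 0.9847; argument = -0.060 + (-1.705)/0.9847 = -1.7916 → -1.79.
α₁ = Φ(-1.79) = 0.0367; rank = round(250 × 0.0367) = 9; θ*₍9₎ = 1.184.
Upper: z₀ + z₂ = 1.585; 1 − a(z₀+z₂) = 1.0143; argument = 1.5027 → 1.50; α₂ = 0.9332; rank = 233; θ*₍233₎ = 1.483.

(1.184, 1.483)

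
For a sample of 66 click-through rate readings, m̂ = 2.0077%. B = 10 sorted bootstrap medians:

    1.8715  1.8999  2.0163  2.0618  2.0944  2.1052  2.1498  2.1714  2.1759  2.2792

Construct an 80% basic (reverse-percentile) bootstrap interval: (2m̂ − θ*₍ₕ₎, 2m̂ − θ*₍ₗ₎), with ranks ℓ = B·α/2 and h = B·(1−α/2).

Percentile endpoints at ranks 1 and 9: θ*₍1₎ = 1.8715, θ*₍9₎ = 2.1759.
Basic interval reflects these around m̂:
  lower = 2 × 2.0077 − 2.1759 = 1.8395
  upper = 2 × 2.0077 − 1.8715 = 2.1439

(1.8395, 2.1439)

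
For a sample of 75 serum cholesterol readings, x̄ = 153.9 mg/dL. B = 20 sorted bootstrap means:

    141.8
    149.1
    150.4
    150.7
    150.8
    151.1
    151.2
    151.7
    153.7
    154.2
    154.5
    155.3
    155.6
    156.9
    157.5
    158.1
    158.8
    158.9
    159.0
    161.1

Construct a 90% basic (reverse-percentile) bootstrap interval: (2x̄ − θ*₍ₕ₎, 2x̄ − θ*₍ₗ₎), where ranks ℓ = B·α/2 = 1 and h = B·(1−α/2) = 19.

(148.8, 166.0)

Percentile endpoints at ranks 1 and 19: θ*₍1₎ = 141.8, θ*₍19₎ = 159.0.
Basic interval reflects these around x̄:
  lower = 2 × 153.9 − 159.0 = 148.8
  upper = 2 × 153.9 − 141.8 = 166.0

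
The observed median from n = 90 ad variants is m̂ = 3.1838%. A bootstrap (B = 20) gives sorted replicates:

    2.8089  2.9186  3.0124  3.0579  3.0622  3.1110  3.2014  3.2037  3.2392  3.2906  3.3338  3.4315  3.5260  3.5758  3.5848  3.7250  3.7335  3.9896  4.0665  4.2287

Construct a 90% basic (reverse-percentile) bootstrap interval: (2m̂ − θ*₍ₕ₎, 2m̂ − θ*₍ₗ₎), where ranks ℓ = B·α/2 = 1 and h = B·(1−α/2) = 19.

Percentile endpoints at ranks 1 and 19: θ*₍1₎ = 2.8089, θ*₍19₎ = 4.0665.
Basic interval reflects these around m̂:
  lower = 2 × 3.1838 − 4.0665 = 2.3011
  upper = 2 × 3.1838 − 2.8089 = 3.5587

(2.3011, 3.5587)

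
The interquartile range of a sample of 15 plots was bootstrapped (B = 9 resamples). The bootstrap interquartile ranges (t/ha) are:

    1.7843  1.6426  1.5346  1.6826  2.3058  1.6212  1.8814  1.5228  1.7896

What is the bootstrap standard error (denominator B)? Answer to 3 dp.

SE* = 0.226

Bootstrap SE is the standard deviation of the 9 replicate interquartile ranges.
Mean of replicates: (1.7843 + 1.6426 + 1.5346 + 1.6826 + 2.3058 + 1.6212 + 1.8814 + 1.5228 + 1.7896) / 9 = 15.76490 / 9 = 1.75166
Sum of squared deviations: (+0.03264)² + (−0.10906)² + (−0.21706)² + (−0.06906)² + (+0.55414)² + (−0.13046)² + (+0.12974)² + (−0.22886)² + (+0.03794)² = 0.45958
Variance = 0.45958 / 9 = 0.05106
SE* = √0.05106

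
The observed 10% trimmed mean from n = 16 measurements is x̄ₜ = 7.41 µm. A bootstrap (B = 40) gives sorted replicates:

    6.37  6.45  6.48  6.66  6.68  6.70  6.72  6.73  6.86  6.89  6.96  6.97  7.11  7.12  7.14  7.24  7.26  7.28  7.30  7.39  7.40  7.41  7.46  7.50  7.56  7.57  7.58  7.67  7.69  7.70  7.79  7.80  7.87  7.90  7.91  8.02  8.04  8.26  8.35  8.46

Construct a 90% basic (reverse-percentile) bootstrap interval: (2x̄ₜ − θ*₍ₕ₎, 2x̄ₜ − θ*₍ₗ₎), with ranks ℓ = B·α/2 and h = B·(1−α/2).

Percentile endpoints at ranks 2 and 38: θ*₍2₎ = 6.45, θ*₍38₎ = 8.26.
Basic interval reflects these around x̄ₜ:
  lower = 2 × 7.41 − 8.26 = 6.56
  upper = 2 × 7.41 − 6.45 = 8.37

(6.56, 8.37)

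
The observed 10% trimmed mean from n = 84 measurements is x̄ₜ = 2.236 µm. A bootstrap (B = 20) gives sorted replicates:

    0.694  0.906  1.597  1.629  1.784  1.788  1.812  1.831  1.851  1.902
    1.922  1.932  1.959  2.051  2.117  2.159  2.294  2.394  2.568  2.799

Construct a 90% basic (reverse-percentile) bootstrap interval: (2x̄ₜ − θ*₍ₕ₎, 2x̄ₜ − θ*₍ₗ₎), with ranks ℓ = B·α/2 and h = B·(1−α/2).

(1.904, 3.778)

Percentile endpoints at ranks 1 and 19: θ*₍1₎ = 0.694, θ*₍19₎ = 2.568.
Basic interval reflects these around x̄ₜ:
  lower = 2 × 2.236 − 2.568 = 1.904
  upper = 2 × 2.236 − 0.694 = 3.778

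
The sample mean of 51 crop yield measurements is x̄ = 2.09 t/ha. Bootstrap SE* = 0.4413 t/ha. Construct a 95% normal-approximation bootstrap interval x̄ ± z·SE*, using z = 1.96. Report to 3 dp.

Margin = 1.96 × 0.4413 = 0.8649
Interval: 2.09 ± 0.8649

(1.225, 2.955)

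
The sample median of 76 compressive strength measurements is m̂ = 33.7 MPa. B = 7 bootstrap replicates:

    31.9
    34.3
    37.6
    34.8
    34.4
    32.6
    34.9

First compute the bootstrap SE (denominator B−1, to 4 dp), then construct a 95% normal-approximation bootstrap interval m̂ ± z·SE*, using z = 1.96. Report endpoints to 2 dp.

Mean of replicates = 34.3571; sum of squared deviations = 20.1371; SE* = √(20.1371/6) = 1.8320
Margin = 1.96 × 1.8320 = 3.591
Interval: 33.7 ± 3.591

(30.11, 37.29)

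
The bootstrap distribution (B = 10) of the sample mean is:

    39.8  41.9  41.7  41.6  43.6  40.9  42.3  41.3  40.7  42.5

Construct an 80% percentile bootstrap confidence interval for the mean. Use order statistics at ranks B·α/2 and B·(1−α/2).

Sorted replicates: 39.8, 40.7, 40.9, 41.3, 41.6, 41.7, 41.9, 42.3, 42.5, 43.6
α = 0.20; lower rank = 10 × 0.100 = 1; upper rank = 10 × 0.900 = 9.
The 1st smallest replicate is 39.8; the 9th is 42.5.

(39.8, 42.5)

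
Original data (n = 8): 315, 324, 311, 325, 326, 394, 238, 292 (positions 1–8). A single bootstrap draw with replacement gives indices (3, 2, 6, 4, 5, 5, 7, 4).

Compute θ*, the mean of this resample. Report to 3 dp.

θ* = 321.125

Resample values: 311, 324, 394, 325, 326, 326, 238, 325.
Mean = (311 + 324 + 394 + 325 + 326 + 326 + 238 + 325) / 8 = 2569.0 / 8 = 321.125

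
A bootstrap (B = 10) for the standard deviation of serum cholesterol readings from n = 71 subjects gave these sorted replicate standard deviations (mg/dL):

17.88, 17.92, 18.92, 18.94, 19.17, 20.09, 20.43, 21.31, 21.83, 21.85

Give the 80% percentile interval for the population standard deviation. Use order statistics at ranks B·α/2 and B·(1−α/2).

(17.88, 21.83)

α = 0.20; lower rank = 10 × 0.100 = 1; upper rank = 10 × 0.900 = 9.
The 1st smallest replicate is 17.88; the 9th is 21.83.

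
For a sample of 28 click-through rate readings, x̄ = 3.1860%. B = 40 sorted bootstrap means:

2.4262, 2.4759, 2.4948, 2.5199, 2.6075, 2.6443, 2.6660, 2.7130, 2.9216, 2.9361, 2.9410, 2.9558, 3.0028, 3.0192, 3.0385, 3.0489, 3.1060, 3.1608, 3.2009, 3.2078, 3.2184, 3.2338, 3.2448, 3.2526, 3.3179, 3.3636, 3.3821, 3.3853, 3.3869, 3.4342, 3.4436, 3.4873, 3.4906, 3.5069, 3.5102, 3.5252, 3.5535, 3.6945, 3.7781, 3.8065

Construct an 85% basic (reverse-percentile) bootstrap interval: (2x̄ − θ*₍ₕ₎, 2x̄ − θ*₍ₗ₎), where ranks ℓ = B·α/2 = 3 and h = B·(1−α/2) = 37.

Percentile endpoints at ranks 3 and 37: θ*₍3₎ = 2.4948, θ*₍37₎ = 3.5535.
Basic interval reflects these around x̄:
  lower = 2 × 3.1860 − 3.5535 = 2.8185
  upper = 2 × 3.1860 − 2.4948 = 3.8772

(2.8185, 3.8772)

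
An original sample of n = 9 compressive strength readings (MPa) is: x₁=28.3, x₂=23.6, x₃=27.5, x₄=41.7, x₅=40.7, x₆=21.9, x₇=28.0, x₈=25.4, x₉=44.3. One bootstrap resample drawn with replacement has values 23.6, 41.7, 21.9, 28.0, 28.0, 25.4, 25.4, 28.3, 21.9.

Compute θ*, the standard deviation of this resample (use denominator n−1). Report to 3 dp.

θ* = 6.003

Mean = 27.1333; sum of squared deviations = 288.3200
s² = 288.3200 / 8 = 36.0400
s = √36.0400 = 6.003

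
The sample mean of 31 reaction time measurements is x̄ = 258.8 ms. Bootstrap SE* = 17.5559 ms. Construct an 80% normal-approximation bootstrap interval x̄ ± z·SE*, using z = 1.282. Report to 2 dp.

Margin = 1.282 × 17.5559 = 22.507
Interval: 258.8 ± 22.507

(236.29, 281.31)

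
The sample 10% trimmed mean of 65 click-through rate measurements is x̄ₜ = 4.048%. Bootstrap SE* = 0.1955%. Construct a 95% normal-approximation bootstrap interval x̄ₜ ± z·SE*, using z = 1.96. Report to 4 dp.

Margin = 1.96 × 0.1955 = 0.38318
Interval: 4.048 ± 0.38318

(3.6648, 4.4312)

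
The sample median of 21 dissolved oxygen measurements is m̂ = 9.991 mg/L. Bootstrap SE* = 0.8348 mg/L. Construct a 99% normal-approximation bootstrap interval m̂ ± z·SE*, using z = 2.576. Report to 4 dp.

(7.8406, 12.1414)

Margin = 2.576 × 0.8348 = 2.15044
Interval: 9.991 ± 2.15044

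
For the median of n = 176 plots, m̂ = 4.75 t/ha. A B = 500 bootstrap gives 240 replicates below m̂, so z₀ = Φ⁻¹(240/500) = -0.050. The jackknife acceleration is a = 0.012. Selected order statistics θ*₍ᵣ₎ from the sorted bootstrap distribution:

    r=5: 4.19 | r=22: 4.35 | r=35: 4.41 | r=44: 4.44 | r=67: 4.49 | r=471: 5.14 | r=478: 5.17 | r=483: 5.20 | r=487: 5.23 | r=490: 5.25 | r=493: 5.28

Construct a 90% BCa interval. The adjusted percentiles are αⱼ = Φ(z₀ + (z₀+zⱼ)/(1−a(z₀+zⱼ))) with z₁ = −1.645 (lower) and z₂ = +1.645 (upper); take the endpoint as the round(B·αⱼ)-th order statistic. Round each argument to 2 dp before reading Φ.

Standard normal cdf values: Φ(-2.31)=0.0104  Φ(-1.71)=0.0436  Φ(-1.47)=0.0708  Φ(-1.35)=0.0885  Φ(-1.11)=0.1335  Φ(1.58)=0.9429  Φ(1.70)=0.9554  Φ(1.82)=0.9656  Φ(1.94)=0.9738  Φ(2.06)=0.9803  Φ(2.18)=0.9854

(4.35, 5.14)

Lower: z₀ + z₁ = -0.050 + (-1.645) = -1.695; 1 − a(z₀+z₁) = 1 − (0.012)(-1.695) = 1.0203; argument = -0.050 + (-1.695)/1.0203 = -1.7112 → -1.71.
α₁ = Φ(-1.71) = 0.0436; rank = round(500 × 0.0436) = 22; θ*₍22₎ = 4.35.
Upper: z₀ + z₂ = 1.595; 1 − a(z₀+z₂) = 0.9809; argument = 1.5761 → 1.58; α₂ = 0.9429; rank = 471; θ*₍471₎ = 5.14.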